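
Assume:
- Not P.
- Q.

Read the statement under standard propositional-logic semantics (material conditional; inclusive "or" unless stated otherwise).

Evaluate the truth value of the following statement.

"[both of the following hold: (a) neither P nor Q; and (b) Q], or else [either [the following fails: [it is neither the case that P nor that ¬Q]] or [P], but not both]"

In symbols: ((P nor Q) and Q) or (not (P nor not Q) xor P)

P nor Q = False nor True = False
(P nor Q) and Q = False and True = False
not Q = not True = False
P nor not Q = False nor False = True
not (P nor not Q) = not True = False
not (P nor not Q) xor P = False xor False = False
((P nor Q) and Q) or (not (P nor not Q) xor P) = False or False = False

False.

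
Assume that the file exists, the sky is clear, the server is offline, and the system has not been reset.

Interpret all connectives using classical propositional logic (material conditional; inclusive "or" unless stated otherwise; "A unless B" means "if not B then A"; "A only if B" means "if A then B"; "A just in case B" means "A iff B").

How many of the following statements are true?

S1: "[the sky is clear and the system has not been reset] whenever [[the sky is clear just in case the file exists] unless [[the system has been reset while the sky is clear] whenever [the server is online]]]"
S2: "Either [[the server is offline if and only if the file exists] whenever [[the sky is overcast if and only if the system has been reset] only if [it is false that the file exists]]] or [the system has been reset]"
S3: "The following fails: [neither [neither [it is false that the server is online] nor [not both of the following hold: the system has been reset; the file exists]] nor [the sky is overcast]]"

2

Let K = "the sky is overcast" (False), N = "the file exists" (True), D = "the server is online" (False), H = "the system has been reset" (False).

S1: Formalization: ((not K iff N) or (D -> (H and not K))) -> (not K and not H)

not K = not False = True
not K iff N = True iff True = True
not K = not False = True
H and not K = False and True = False
D -> (H and not K) = False -> False = True
(not K iff N) or (D -> (H and not K)) = True or True = True
not K = not False = True
not H = not False = True
not K and not H = True and True = True
((not K iff N) or (D -> (H and not K))) -> (not K and not H) = True -> True = True
Thus S1 is true.

S2: This is (((K iff H) -> not N) -> (not D iff N)) or H.

K iff H = False iff False = True
not N = not True = False
(K iff H) -> not N = True -> False = False
not D = not False = True
not D iff N = True iff True = True
((K iff H) -> not N) -> (not D iff N) = False -> True = True
(((K iff H) -> not N) -> (not D iff N)) or H = True or False = True
Thus S2 is true.

S3: In symbols: not ((not D nor (H nand N)) nor K)

not D = not False = True
H nand N = False nand True = True
not D nor (H nand N) = True nor True = False
(not D nor (H nand N)) nor K = False nor False = True
not ((not D nor (H nand N)) nor K) = not True = False
Hence S3 is false.

2 of the 3 statements are true.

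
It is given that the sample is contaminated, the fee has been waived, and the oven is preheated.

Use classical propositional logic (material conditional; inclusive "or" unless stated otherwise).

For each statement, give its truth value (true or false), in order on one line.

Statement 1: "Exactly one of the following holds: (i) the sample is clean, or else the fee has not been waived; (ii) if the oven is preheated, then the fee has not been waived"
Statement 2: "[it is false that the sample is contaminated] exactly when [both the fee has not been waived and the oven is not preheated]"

Let P = "the sample is contaminated" (T), Q = "the fee has been waived" (T), R = "the oven is preheated" (T).

Statement 1: This is (¬P ∨ ¬Q) ⊕ (R → ¬Q).

¬P = ¬T = F
¬Q = ¬T = F
¬P ∨ ¬Q = F ∨ F = F
¬Q = ¬T = F
R → ¬Q = T → F = F
(¬P ∨ ¬Q) ⊕ (R → ¬Q) = F ⊕ F = F
Thus Statement 1 is false.

Statement 2: Formalization: ¬P ↔ (¬Q ∧ ¬R)

¬P = ¬T = F
¬Q = ¬T = F
¬R = ¬T = F
¬Q ∧ ¬R = F ∧ F = F
¬P ↔ (¬Q ∧ ¬R) = F ↔ F = T
Thus Statement 2 is true.

Statement 1 False; Statement 2 True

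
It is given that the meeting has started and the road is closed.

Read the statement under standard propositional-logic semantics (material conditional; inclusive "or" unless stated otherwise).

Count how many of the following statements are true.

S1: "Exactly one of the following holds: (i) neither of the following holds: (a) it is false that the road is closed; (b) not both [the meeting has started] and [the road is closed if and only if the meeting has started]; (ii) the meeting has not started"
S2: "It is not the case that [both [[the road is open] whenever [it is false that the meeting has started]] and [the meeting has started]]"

1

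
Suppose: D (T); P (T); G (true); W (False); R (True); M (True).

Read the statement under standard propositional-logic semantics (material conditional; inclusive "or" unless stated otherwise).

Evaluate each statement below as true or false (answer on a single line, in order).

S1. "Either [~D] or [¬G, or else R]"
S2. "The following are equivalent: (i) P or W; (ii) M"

S1 True / S2 True

S1: Formalization: not D or (not G or R)

not D = not True = False
not G = not True = False
not G or R = False or True = True
not D or (not G or R) = False or True = True
Hence S1 is true.

S2: In symbols: (P or W) iff M

P or W = True or False = True
(P or W) iff M = True iff True = True
So S2 is true.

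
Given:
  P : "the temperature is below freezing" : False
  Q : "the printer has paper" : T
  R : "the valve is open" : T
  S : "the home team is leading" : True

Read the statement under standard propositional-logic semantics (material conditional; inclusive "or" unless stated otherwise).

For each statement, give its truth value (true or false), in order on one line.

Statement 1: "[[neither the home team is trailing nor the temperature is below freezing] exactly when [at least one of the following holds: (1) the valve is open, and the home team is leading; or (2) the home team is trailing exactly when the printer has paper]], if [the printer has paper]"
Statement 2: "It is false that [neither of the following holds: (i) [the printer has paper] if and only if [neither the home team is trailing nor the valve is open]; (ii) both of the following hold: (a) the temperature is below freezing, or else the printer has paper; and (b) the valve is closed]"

Statement 1: This is Q -> ((~S nor P) <-> ((R & S) | (~S <-> Q))).

~S = ~T = F
~S nor P = F nor F = T
R & S = T & T = T
~S = ~T = F
~S <-> Q = F <-> T = F
(R & S) | (~S <-> Q) = T | F = T
(~S nor P) <-> ((R & S) | (~S <-> Q)) = T <-> T = T
Q -> ((~S nor P) <-> ((R & S) | (~S <-> Q))) = T -> T = T
Thus Statement 1 is true.

Statement 2: This is ~((Q <-> (~S nor R)) nor ((P | Q) & ~R)).

~S = ~T = F
~S nor R = F nor T = F
Q <-> (~S nor R) = T <-> F = F
P | Q = F | T = T
~R = ~T = F
(P | Q) & ~R = T & F = F
(Q <-> (~S nor R)) nor ((P | Q) & ~R) = F nor F = T
~((Q <-> (~S nor R)) nor ((P | Q) & ~R)) = ~T = F
So Statement 2 is false.

Statement 1 true; Statement 2 false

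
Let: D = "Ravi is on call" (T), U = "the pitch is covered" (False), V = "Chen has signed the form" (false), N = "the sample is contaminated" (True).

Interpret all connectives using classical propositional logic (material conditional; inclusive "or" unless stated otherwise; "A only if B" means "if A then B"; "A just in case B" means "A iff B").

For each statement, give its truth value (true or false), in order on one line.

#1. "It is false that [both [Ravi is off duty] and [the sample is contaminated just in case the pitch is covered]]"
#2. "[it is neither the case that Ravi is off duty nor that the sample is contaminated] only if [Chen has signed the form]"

#1: This is not (not D and (N iff U)).

not D = not True = False
N iff U = True iff False = False
not D and (N iff U) = False and False = False
not (not D and (N iff U)) = not False = True
Hence #1 is true.

#2: This is (not D nor N) -> V.

not D = not True = False
not D nor N = False nor True = False
(not D nor N) -> V = False -> False = True
Thus #2 is true.

#1 true; #2 true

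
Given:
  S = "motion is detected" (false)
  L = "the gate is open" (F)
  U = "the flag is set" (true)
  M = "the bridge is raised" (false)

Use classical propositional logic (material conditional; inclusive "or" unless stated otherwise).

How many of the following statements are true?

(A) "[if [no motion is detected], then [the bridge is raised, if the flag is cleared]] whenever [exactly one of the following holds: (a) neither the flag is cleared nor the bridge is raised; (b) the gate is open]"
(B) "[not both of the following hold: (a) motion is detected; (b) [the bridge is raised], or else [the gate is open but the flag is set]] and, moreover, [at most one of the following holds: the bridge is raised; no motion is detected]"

2

(A): Parsed as ((¬U ↓ M) ⊕ L) → (¬S → (¬U → M))

¬U = ¬T = F
¬U ↓ M = F ↓ F = T
(¬U ↓ M) ⊕ L = T ⊕ F = T
¬S = ¬F = T
¬U = ¬T = F
¬U → M = F → F = T
¬S → (¬U → M) = T → T = T
((¬U ↓ M) ⊕ L) → (¬S → (¬U → M)) = T → T = T
Thus (A) is true.

(B): In symbols: (S ↑ (M ∨ (L ∧ U))) ∧ (M ↑ ¬S)

L ∧ U = F ∧ T = F
M ∨ (L ∧ U) = F ∨ F = F
S ↑ (M ∨ (L ∧ U)) = F ↑ F = T
¬S = ¬F = T
M ↑ ¬S = F ↑ T = T
(S ↑ (M ∨ (L ∧ U))) ∧ (M ↑ ¬S) = T ∧ T = T
Hence (B) is true.

Count: 2.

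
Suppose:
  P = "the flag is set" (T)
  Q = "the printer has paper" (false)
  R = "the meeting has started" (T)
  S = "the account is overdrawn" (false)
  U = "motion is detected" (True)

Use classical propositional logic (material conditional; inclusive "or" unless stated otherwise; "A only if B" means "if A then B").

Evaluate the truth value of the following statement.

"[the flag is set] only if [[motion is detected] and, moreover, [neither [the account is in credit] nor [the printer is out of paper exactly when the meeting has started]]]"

The statement is false.

Values: P=T, U=T, S=F, Q=F, R=T.
Parsed as P -> (U & (~S nor (~Q <-> R)))

~S = ~F = T
~Q = ~F = T
~Q <-> R = T <-> T = T
~S nor (~Q <-> R) = T nor T = F
U & (~S nor (~Q <-> R)) = T & F = F
P -> (U & (~S nor (~Q <-> R))) = T -> F = F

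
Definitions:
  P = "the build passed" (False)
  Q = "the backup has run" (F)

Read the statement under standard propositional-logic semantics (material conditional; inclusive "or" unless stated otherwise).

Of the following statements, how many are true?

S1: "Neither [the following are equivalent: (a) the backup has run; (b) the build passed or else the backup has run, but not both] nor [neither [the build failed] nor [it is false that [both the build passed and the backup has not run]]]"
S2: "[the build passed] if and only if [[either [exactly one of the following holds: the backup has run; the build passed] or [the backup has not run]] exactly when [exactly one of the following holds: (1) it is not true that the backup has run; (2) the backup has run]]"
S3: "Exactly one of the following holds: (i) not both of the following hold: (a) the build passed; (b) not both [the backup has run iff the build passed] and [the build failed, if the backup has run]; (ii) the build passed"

1

S1: In symbols: (Q <-> (P xor Q)) nor (~P nor ~(P & ~Q))

P xor Q = F xor F = F
Q <-> (P xor Q) = F <-> F = T
~P = ~F = T
~Q = ~F = T
P & ~Q = F & T = F
~(P & ~Q) = ~F = T
~P nor ~(P & ~Q) = T nor T = F
(Q <-> (P xor Q)) nor (~P nor ~(P & ~Q)) = T nor F = F
So S1 is false.

S2: This is P <-> (((Q xor P) | ~Q) <-> (~Q xor Q)).

Q xor P = F xor F = F
~Q = ~F = T
(Q xor P) | ~Q = F | T = T
~Q = ~F = T
~Q xor Q = T xor F = T
((Q xor P) | ~Q) <-> (~Q xor Q) = T <-> T = T
P <-> (((Q xor P) | ~Q) <-> (~Q xor Q)) = F <-> T = F
Hence S2 is false.

S3: Formalization: (P nand ((Q <-> P) nand (Q -> ~P))) xor P

Q <-> P = F <-> F = T
~P = ~F = T
Q -> ~P = F -> T = T
(Q <-> P) nand (Q -> ~P) = T nand T = F
P nand ((Q <-> P) nand (Q -> ~P)) = F nand F = T
(P nand ((Q <-> P) nand (Q -> ~P))) xor P = T xor F = T
So S3 is true.

Count: 1.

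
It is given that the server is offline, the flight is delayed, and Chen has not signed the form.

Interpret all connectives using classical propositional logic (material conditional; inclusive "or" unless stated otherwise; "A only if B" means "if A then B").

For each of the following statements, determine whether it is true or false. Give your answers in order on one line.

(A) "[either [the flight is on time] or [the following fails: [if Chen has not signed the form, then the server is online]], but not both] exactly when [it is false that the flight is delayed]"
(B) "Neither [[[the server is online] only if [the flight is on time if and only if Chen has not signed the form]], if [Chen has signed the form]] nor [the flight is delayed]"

(A) false, (B) false

Let Q = "the flight is delayed" (T), R = "Chen has signed the form" (F), P = "the server is online" (F).

(A): Formalization: (~Q xor ~(~R -> P)) <-> ~Q

~Q = ~T = F
~R = ~F = T
~R -> P = T -> F = F
~(~R -> P) = ~F = T
~Q xor ~(~R -> P) = F xor T = T
~Q = ~T = F
(~Q xor ~(~R -> P)) <-> ~Q = T <-> F = F
So (A) is false.

(B): In symbols: (R -> (P -> (~Q <-> ~R))) nor Q

~Q = ~T = F
~R = ~F = T
~Q <-> ~R = F <-> T = F
P -> (~Q <-> ~R) = F -> F = T
R -> (P -> (~Q <-> ~R)) = F -> T = T
(R -> (P -> (~Q <-> ~R))) nor Q = T nor T = F
Hence (B) is false.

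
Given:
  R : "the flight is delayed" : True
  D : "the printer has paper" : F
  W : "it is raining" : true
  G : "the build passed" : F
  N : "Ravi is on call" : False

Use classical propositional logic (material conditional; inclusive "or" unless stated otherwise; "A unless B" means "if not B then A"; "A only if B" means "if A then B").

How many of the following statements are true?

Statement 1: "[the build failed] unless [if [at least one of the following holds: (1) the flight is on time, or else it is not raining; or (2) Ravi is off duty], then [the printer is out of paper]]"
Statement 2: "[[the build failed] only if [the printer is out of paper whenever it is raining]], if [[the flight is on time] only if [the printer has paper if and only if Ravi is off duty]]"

2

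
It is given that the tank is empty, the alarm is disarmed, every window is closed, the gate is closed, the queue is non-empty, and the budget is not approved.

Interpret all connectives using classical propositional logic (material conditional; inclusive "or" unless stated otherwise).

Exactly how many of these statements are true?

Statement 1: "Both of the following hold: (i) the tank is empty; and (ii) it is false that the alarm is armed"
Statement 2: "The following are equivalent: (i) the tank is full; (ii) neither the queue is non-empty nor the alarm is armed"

2

Let N = "the tank is full" (F), R = "the alarm is armed" (F), L = "the queue is empty" (F).

Statement 1: In symbols: ~N & ~R

~N = ~F = T
~R = ~F = T
~N & ~R = T & T = T
Thus Statement 1 is true.

Statement 2: Parsed as N <-> (~L nor R)

~L = ~F = T
~L nor R = T nor F = F
N <-> (~L nor R) = F <-> F = T
Hence Statement 2 is true.

True statements: 2 (Statement 1, Statement 2).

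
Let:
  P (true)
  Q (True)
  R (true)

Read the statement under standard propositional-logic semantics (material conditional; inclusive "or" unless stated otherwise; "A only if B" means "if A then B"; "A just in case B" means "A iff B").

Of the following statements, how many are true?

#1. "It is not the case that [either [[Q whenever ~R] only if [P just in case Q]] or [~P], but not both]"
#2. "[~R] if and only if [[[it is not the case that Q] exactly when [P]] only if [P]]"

0

#1: Formalization: not (((not R -> Q) -> (P iff Q)) xor not P)

not R = not True = False
not R -> Q = False -> True = True
P iff Q = True iff True = True
(not R -> Q) -> (P iff Q) = True -> True = True
not P = not True = False
((not R -> Q) -> (P iff Q)) xor not P = True xor False = True
not (((not R -> Q) -> (P iff Q)) xor not P) = not True = False
Hence #1 is false.

#2: Parsed as not R iff ((not Q iff P) -> P)

not R = not True = False
not Q = not True = False
not Q iff P = False iff True = False
(not Q iff P) -> P = False -> True = True
not R iff ((not Q iff P) -> P) = False iff True = False
Hence #2 is false.

Count: 0.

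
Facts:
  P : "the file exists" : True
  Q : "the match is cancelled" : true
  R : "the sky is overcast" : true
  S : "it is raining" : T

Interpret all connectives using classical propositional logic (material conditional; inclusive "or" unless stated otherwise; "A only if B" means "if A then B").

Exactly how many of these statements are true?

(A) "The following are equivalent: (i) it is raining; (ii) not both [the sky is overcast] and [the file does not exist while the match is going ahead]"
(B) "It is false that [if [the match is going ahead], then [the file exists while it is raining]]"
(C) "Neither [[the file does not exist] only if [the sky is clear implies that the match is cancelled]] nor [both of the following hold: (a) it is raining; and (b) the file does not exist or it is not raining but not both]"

(A): Formalization: S <-> (R nand (~P & ~Q))

~P = ~T = F
~Q = ~T = F
~P & ~Q = F & F = F
R nand (~P & ~Q) = T nand F = T
S <-> (R nand (~P & ~Q)) = T <-> T = T
So (A) is true.

(B): Parsed as ~(~Q -> (P & S))

~Q = ~T = F
P & S = T & T = T
~Q -> (P & S) = F -> T = T
~(~Q -> (P & S)) = ~T = F
Hence (B) is false.

(C): In symbols: (~P -> (~R -> Q)) nor (S & (~P xor ~S))

~P = ~T = F
~R = ~T = F
~R -> Q = F -> T = T
~P -> (~R -> Q) = F -> T = T
~P = ~T = F
~S = ~T = F
~P xor ~S = F xor F = F
S & (~P xor ~S) = T & F = F
(~P -> (~R -> Q)) nor (S & (~P xor ~S)) = T nor F = F
Hence (C) is false.

1 of the 3 statements is true ((A)).

1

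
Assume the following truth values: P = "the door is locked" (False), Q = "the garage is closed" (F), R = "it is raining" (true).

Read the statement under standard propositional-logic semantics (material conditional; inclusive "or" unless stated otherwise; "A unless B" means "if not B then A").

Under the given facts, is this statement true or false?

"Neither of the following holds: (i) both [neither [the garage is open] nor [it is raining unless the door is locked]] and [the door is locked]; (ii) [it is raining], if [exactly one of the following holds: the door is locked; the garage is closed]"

False

Formalization: ((¬Q ↓ (R ∨ P)) ∧ P) ↓ ((P ⊕ Q) → R)

¬Q = ¬F = T
R ∨ P = T ∨ F = T
¬Q ↓ (R ∨ P) = T ↓ T = F
(¬Q ↓ (R ∨ P)) ∧ P = F ∧ F = F
P ⊕ Q = F ⊕ F = F
(P ⊕ Q) → R = F → T = T
((¬Q ↓ (R ∨ P)) ∧ P) ↓ ((P ⊕ Q) → R) = F ↓ T = F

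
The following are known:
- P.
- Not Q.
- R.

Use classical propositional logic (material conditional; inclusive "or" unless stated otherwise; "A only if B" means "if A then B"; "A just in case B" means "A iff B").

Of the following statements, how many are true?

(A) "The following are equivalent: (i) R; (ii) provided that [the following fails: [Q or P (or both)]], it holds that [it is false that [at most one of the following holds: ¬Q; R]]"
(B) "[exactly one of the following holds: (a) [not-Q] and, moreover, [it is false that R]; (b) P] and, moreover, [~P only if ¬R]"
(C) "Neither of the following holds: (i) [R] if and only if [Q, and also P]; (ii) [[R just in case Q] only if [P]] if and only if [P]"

(A): This is R <-> (~(Q | P) -> ~(~Q nand R)).

Q | P = F | T = T
~(Q | P) = ~T = F
~Q = ~F = T
~Q nand R = T nand T = F
~(~Q nand R) = ~F = T
~(Q | P) -> ~(~Q nand R) = F -> T = T
R <-> (~(Q | P) -> ~(~Q nand R)) = T <-> T = T
Thus (A) is true.

(B): This is ((~Q & ~R) xor P) & (~P -> ~R).

~Q = ~F = T
~R = ~T = F
~Q & ~R = T & F = F
(~Q & ~R) xor P = F xor T = T
~P = ~T = F
~R = ~T = F
~P -> ~R = F -> F = T
((~Q & ~R) xor P) & (~P -> ~R) = T & T = T
Thus (B) is true.

(C): Parsed as (R <-> (Q & P)) nor (((R <-> Q) -> P) <-> P)

Q & P = F & T = F
R <-> (Q & P) = T <-> F = F
R <-> Q = T <-> F = F
(R <-> Q) -> P = F -> T = T
((R <-> Q) -> P) <-> P = T <-> T = T
(R <-> (Q & P)) nor (((R <-> Q) -> P) <-> P) = F nor T = F
Hence (C) is false.

2 of the 3 statements are true.

2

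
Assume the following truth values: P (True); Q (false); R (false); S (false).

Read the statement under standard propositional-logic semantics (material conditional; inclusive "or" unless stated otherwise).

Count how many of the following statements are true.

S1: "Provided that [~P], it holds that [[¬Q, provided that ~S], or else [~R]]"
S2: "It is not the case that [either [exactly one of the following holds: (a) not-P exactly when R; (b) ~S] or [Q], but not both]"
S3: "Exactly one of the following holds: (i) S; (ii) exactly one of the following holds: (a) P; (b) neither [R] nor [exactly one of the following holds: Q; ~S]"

3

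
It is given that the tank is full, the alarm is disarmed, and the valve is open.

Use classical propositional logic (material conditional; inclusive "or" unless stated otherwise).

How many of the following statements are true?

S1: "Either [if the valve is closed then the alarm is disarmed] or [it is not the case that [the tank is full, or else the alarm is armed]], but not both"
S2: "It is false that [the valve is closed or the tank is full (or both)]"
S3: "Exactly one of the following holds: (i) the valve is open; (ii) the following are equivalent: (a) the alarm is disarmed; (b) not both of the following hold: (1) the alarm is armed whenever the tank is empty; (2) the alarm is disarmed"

2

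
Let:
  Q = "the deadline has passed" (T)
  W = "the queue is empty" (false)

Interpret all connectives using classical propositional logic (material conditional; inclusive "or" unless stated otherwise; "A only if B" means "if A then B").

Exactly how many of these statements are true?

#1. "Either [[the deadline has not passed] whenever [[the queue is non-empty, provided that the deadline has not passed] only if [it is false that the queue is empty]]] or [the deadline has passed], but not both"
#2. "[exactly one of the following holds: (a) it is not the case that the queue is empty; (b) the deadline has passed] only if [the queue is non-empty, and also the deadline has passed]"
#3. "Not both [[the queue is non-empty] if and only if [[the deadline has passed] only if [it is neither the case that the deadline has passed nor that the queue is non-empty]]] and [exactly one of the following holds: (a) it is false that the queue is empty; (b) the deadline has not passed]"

3

#1: This is (((~Q -> ~W) -> ~W) -> ~Q) xor Q.

~Q = ~T = F
~W = ~F = T
~Q -> ~W = F -> T = T
~W = ~F = T
(~Q -> ~W) -> ~W = T -> T = T
~Q = ~T = F
((~Q -> ~W) -> ~W) -> ~Q = T -> F = F
(((~Q -> ~W) -> ~W) -> ~Q) xor Q = F xor T = T
So #1 is true.

#2: In symbols: (~W xor Q) -> (~W & Q)

~W = ~F = T
~W xor Q = T xor T = F
~W = ~F = T
~W & Q = T & T = T
(~W xor Q) -> (~W & Q) = F -> T = T
So #2 is true.

#3: This is (~W <-> (Q -> (Q nor ~W))) nand (~W xor ~Q).

~W = ~F = T
~W = ~F = T
Q nor ~W = T nor T = F
Q -> (Q nor ~W) = T -> F = F
~W <-> (Q -> (Q nor ~W)) = T <-> F = F
~W = ~F = T
~Q = ~T = F
~W xor ~Q = T xor F = T
(~W <-> (Q -> (Q nor ~W))) nand (~W xor ~Q) = F nand T = T
So #3 is true.

Count: 3.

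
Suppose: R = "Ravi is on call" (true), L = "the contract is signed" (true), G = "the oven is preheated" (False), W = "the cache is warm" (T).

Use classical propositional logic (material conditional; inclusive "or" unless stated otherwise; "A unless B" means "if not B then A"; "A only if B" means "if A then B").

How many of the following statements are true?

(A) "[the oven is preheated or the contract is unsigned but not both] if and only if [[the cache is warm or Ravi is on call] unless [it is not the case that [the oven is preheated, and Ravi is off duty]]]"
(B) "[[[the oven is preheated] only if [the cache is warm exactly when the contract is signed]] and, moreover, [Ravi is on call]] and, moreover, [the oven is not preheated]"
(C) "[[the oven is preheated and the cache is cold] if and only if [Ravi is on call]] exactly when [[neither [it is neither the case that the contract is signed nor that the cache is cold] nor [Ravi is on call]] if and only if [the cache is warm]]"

2

(A): Formalization: (G xor not L) iff ((W or R) or not (G and not R))

not L = not True = False
G xor not L = False xor False = False
W or R = True or True = True
not R = not True = False
G and not R = False and False = False
not (G and not R) = not False = True
(W or R) or not (G and not R) = True or True = True
(G xor not L) iff ((W or R) or not (G and not R)) = False iff True = False
Thus (A) is false.

(B): In symbols: ((G -> (W iff L)) and R) and not G

W iff L = True iff True = True
G -> (W iff L) = False -> True = True
(G -> (W iff L)) and R = True and True = True
not G = not False = True
((G -> (W iff L)) and R) and not G = True and True = True
Thus (B) is true.

(C): Formalization: ((G and not W) iff R) iff (((L nor not W) nor R) iff W)

not W = not True = False
G and not W = False and False = False
(G and not W) iff R = False iff True = False
not W = not True = False
L nor not W = True nor False = False
(L nor not W) nor R = False nor True = False
((L nor not W) nor R) iff W = False iff True = False
((G and not W) iff R) iff (((L nor not W) nor R) iff W) = False iff False = True
So (C) is true.

2 of the 3 statements are true ((B), (C)).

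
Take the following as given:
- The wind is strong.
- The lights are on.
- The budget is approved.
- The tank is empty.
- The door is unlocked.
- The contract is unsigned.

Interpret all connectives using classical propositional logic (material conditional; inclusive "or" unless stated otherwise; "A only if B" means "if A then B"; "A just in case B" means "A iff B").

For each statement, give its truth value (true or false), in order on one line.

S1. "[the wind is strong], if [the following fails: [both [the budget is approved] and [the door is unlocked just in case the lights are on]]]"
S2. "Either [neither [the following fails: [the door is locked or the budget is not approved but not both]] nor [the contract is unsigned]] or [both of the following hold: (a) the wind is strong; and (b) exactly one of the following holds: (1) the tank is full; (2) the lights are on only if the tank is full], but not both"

S1 True; S2 False

Let Q = "the budget is approved" (T), P = "the door is locked" (F), G = "the lights are on" (T), N = "the wind is strong" (T), U = "the contract is signed" (F), W = "the tank is full" (F).

S1: This is ¬(Q ∧ (¬P ↔ G)) → N.

¬P = ¬F = T
¬P ↔ G = T ↔ T = T
Q ∧ (¬P ↔ G) = T ∧ T = T
¬(Q ∧ (¬P ↔ G)) = ¬T = F
¬(Q ∧ (¬P ↔ G)) → N = F → T = T
Hence S1 is true.

S2: In symbols: (¬(P ⊕ ¬Q) ↓ ¬U) ⊕ (N ∧ (W ⊕ (G → W)))

¬Q = ¬T = F
P ⊕ ¬Q = F ⊕ F = F
¬(P ⊕ ¬Q) = ¬F = T
¬U = ¬F = T
¬(P ⊕ ¬Q) ↓ ¬U = T ↓ T = F
G → W = T → F = F
W ⊕ (G → W) = F ⊕ F = F
N ∧ (W ⊕ (G → W)) = T ∧ F = F
(¬(P ⊕ ¬Q) ↓ ¬U) ⊕ (N ∧ (W ⊕ (G → W))) = F ⊕ F = F
So S2 is false.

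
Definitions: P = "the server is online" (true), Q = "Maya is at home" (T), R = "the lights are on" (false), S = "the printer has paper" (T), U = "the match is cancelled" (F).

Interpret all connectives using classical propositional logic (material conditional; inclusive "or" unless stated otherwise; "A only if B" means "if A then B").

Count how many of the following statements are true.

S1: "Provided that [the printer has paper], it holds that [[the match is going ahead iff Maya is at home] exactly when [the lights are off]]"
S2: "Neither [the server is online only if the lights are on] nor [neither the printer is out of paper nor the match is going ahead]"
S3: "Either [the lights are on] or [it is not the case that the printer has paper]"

S1: In symbols: S -> ((not U iff Q) iff not R)

not U = not False = True
not U iff Q = True iff True = True
not R = not False = True
(not U iff Q) iff not R = True iff True = True
S -> ((not U iff Q) iff not R) = True -> True = True
Hence S1 is true.

S2: Parsed as (P -> R) nor (not S nor not U)

P -> R = True -> False = False
not S = not True = False
not U = not False = True
not S nor not U = False nor True = False
(P -> R) nor (not S nor not U) = False nor False = True
So S2 is true.

S3: Formalization: R or not S

not S = not True = False
R or not S = False or False = False
Hence S3 is false.

True statements: 2.

2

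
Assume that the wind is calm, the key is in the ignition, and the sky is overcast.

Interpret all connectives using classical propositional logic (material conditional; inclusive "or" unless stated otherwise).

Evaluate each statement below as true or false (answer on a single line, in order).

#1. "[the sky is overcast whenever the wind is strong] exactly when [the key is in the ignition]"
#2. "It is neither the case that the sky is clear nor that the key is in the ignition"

Let P = "the wind is strong" (F), R = "the sky is overcast" (T), Q = "the key is in the ignition" (T).

#1: Parsed as (P → R) ↔ Q

P → R = F → T = T
(P → R) ↔ Q = T ↔ T = T
So #1 is true.

#2: Parsed as ¬R ↓ Q

¬R = ¬T = F
¬R ↓ Q = F ↓ T = F
So #2 is false.

#1 True, #2 False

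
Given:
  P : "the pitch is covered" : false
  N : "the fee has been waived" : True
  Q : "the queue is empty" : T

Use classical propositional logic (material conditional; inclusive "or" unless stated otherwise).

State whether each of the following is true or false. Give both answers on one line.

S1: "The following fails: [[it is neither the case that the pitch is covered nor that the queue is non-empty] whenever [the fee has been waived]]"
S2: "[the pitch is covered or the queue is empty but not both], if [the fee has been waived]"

S1 False / S2 True

S1: In symbols: not (N -> (P nor not Q))

not Q = not True = False
P nor not Q = False nor False = True
N -> (P nor not Q) = True -> True = True
not (N -> (P nor not Q)) = not True = False
So S1 is false.

S2: This is N -> (P xor Q).

P xor Q = False xor True = True
N -> (P xor Q) = True -> True = True
Hence S2 is true.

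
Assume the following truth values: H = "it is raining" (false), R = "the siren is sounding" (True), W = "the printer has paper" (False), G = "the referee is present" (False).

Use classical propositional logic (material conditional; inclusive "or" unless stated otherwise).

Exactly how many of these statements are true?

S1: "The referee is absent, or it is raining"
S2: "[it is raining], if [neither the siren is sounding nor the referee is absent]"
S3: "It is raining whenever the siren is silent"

3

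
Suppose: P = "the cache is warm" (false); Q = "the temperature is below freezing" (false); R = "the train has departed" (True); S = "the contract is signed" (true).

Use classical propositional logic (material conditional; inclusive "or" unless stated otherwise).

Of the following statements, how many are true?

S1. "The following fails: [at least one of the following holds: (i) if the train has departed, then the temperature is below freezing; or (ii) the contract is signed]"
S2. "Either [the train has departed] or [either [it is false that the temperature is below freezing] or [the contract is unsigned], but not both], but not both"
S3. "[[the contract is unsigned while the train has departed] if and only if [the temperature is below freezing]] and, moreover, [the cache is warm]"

S1: Formalization: ~((R -> Q) | S)

R -> Q = T -> F = F
(R -> Q) | S = F | T = T
~((R -> Q) | S) = ~T = F
So S1 is false.

S2: In symbols: R xor (~Q xor ~S)

~Q = ~F = T
~S = ~T = F
~Q xor ~S = T xor F = T
R xor (~Q xor ~S) = T xor T = F
Hence S2 is false.

S3: In symbols: ((~S & R) <-> Q) & P

~S = ~T = F
~S & R = F & T = F
(~S & R) <-> Q = F <-> F = T
((~S & R) <-> Q) & P = T & F = F
Hence S3 is false.

Count: 0.

0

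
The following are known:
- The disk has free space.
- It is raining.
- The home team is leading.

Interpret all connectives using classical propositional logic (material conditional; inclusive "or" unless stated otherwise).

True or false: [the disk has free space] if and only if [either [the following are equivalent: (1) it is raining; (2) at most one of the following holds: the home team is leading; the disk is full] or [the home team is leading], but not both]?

The statement is false.

Let P = "the disk is full" (F), Q = "it is raining" (T), R = "the home team is leading" (T).
This is ~P <-> ((Q <-> (R nand P)) xor R).

~P = ~F = T
R nand P = T nand F = T
Q <-> (R nand P) = T <-> T = T
(Q <-> (R nand P)) xor R = T xor T = F
~P <-> ((Q <-> (R nand P)) xor R) = T <-> F = F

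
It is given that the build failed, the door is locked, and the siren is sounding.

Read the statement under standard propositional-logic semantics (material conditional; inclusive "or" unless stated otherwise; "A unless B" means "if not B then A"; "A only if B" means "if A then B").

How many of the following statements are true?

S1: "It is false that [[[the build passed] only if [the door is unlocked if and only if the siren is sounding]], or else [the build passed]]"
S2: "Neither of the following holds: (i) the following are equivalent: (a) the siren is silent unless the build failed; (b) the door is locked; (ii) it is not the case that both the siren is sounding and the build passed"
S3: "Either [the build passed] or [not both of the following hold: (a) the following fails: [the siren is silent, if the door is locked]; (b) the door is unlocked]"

1

Let Q = "the build passed" (False), D = "the door is locked" (True), P = "the siren is sounding" (True).

S1: In symbols: not ((Q -> (not D iff P)) or Q)

not D = not True = False
not D iff P = False iff True = False
Q -> (not D iff P) = False -> False = True
(Q -> (not D iff P)) or Q = True or False = True
not ((Q -> (not D iff P)) or Q) = not True = False
Thus S1 is false.

S2: Parsed as ((not P or not Q) iff D) nor (P nand Q)

not P = not True = False
not Q = not False = True
not P or not Q = False or True = True
(not P or not Q) iff D = True iff True = True
P nand Q = True nand False = True
((not P or not Q) iff D) nor (P nand Q) = True nor True = False
Thus S2 is false.

S3: Parsed as Q or (not (D -> not P) nand not D)

not P = not True = False
D -> not P = True -> False = False
not (D -> not P) = not False = True
not D = not True = False
not (D -> not P) nand not D = True nand False = True
Q or (not (D -> not P) nand not D) = False or True = True
Thus S3 is true.

Count: 1.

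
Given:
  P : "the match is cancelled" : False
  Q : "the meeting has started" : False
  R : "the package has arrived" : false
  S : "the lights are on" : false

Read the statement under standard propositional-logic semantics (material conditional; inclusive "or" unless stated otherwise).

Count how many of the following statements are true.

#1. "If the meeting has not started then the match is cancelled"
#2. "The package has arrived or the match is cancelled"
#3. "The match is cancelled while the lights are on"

#1: Parsed as ~Q -> P

~Q = ~F = T
~Q -> P = T -> F = F
Hence #1 is false.

#2: Parsed as R | P

R | P = F | F = F
Hence #2 is false.

#3: This is P & S.

P & S = F & F = F
So #3 is false.

Count: 0.

0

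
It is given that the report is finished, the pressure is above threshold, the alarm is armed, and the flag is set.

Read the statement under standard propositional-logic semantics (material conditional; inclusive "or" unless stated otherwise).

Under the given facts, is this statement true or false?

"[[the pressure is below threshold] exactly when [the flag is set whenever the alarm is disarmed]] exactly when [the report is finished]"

Let M = "the pressure is above threshold" (T), L = "the alarm is armed" (T), W = "the flag is set" (T), U = "the report is finished" (T).
In symbols: (¬M ↔ (¬L → W)) ↔ U

¬M = ¬T = F
¬L = ¬T = F
¬L → W = F → T = T
¬M ↔ (¬L → W) = F ↔ T = F
(¬M ↔ (¬L → W)) ↔ U = F ↔ T = F

False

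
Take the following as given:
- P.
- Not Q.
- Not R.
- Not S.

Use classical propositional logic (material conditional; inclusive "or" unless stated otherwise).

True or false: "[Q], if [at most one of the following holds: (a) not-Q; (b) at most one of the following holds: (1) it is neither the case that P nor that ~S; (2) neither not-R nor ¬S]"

True

This is (not Q nand ((P nor not S) nand (not R nor not S))) -> Q.

not Q = not False = True
not S = not False = True
P nor not S = True nor True = False
not R = not False = True
not S = not False = True
not R nor not S = True nor True = False
(P nor not S) nand (not R nor not S) = False nand False = True
not Q nand ((P nor not S) nand (not R nor not S)) = True nand True = False
(not Q nand ((P nor not S) nand (not R nor not S))) -> Q = False -> False = True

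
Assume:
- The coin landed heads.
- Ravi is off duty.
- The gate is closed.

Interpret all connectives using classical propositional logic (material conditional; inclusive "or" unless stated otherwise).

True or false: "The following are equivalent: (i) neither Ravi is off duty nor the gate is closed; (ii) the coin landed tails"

The statement is true.

Let N = "Ravi is on call" (F), V = "the gate is open" (F), K = "the coin landed heads" (T).
This is (~N nor ~V) <-> ~K.

~N = ~F = T
~V = ~F = T
~N nor ~V = T nor T = F
~K = ~T = F
(~N nor ~V) <-> ~K = F <-> F = T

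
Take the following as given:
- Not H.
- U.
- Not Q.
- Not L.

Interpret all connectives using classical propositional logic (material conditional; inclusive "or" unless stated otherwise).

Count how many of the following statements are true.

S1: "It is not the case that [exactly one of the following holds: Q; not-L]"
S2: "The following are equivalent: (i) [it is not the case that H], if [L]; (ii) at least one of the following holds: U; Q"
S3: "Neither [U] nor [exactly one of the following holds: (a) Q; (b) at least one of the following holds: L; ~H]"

1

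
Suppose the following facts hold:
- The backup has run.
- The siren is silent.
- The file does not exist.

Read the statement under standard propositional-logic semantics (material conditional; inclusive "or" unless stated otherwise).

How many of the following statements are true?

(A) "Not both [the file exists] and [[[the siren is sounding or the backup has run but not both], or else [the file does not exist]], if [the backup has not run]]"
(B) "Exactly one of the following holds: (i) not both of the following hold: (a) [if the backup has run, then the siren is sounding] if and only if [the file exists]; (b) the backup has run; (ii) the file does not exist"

2

Let R = "the file exists" (F), P = "the backup has run" (T), Q = "the siren is sounding" (F).

(A): Parsed as R nand (~P -> ((Q xor P) | ~R))

~P = ~T = F
Q xor P = F xor T = T
~R = ~F = T
(Q xor P) | ~R = T | T = T
~P -> ((Q xor P) | ~R) = F -> T = T
R nand (~P -> ((Q xor P) | ~R)) = F nand T = T
Hence (A) is true.

(B): This is (((P -> Q) <-> R) nand P) xor ~R.

P -> Q = T -> F = F
(P -> Q) <-> R = F <-> F = T
((P -> Q) <-> R) nand P = T nand T = F
~R = ~F = T
(((P -> Q) <-> R) nand P) xor ~R = F xor T = T
Thus (B) is true.

True statements: 2 ((A), (B)).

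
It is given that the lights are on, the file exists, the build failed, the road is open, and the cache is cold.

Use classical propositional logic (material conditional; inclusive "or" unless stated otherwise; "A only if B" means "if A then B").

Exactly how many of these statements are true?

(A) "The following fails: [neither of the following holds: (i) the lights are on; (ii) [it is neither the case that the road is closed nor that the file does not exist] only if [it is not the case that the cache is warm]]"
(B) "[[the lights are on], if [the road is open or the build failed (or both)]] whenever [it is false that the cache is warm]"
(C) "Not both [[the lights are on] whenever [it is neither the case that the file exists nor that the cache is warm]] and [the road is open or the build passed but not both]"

Let P = "the lights are on" (True), S = "the road is closed" (False), Q = "the file exists" (True), U = "the cache is warm" (False), R = "the build passed" (False).

(A): Formalization: not (P nor ((S nor not Q) -> not U))

not Q = not True = False
S nor not Q = False nor False = True
not U = not False = True
(S nor not Q) -> not U = True -> True = True
P nor ((S nor not Q) -> not U) = True nor True = False
not (P nor ((S nor not Q) -> not U)) = not False = True
So (A) is true.

(B): In symbols: not U -> ((not S or not R) -> P)

not U = not False = True
not S = not False = True
not R = not False = True
not S or not R = True or True = True
(not S or not R) -> P = True -> True = True
not U -> ((not S or not R) -> P) = True -> True = True
So (B) is true.

(C): This is ((Q nor U) -> P) nand (not S xor R).

Q nor U = True nor False = False
(Q nor U) -> P = False -> True = True
not S = not False = True
not S xor R = True xor False = True
((Q nor U) -> P) nand (not S xor R) = True nand True = False
Hence (C) is false.

True statements: 2 ((A), (B)).

2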